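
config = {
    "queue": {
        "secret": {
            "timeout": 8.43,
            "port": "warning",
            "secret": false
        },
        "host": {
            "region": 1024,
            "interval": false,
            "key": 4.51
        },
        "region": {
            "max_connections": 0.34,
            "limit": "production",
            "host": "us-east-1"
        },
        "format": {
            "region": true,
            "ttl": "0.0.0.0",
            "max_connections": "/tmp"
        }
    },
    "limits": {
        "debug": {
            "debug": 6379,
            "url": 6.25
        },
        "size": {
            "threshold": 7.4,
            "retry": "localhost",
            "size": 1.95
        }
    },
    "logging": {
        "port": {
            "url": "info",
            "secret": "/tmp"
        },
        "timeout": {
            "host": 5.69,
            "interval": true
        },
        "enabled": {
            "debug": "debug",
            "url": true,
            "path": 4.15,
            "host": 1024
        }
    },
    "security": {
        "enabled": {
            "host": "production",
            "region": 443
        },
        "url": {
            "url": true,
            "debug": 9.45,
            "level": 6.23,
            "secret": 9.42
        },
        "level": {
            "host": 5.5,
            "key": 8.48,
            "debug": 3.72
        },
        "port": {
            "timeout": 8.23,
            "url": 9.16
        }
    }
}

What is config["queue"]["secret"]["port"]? "warning"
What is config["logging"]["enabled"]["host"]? 1024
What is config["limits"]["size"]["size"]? 1.95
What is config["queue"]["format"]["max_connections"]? "/tmp"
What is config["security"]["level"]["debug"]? 3.72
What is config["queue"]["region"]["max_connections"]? 0.34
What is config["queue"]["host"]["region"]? 1024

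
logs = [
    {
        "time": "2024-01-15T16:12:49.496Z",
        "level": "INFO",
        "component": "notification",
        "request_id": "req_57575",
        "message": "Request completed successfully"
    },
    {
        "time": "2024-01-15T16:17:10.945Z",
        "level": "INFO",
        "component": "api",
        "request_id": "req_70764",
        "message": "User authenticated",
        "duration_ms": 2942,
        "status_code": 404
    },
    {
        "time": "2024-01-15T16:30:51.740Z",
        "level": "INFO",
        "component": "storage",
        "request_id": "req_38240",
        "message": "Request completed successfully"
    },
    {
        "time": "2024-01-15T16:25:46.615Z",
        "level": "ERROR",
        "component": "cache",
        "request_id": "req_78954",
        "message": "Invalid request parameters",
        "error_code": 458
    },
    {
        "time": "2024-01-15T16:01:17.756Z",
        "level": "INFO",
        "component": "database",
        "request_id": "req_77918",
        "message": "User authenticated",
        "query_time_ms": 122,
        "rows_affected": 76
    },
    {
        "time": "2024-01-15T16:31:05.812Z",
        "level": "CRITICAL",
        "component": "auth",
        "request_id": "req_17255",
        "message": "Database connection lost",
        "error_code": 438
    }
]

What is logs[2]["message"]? "Request completed successfully"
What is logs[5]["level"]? "CRITICAL"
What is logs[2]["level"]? "INFO"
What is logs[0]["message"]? "Request completed successfully"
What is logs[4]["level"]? "INFO"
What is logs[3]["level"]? "ERROR"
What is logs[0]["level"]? "INFO"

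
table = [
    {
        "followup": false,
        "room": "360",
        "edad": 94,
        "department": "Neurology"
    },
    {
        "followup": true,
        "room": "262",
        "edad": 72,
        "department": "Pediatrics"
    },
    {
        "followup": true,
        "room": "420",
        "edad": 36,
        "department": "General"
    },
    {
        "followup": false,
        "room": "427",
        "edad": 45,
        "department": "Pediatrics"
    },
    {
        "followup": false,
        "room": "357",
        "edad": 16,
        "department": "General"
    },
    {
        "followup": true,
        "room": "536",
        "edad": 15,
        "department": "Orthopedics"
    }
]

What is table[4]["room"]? "357"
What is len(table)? 6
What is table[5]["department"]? "Orthopedics"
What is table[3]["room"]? "427"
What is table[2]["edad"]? 36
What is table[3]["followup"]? False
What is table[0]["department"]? "Neurology"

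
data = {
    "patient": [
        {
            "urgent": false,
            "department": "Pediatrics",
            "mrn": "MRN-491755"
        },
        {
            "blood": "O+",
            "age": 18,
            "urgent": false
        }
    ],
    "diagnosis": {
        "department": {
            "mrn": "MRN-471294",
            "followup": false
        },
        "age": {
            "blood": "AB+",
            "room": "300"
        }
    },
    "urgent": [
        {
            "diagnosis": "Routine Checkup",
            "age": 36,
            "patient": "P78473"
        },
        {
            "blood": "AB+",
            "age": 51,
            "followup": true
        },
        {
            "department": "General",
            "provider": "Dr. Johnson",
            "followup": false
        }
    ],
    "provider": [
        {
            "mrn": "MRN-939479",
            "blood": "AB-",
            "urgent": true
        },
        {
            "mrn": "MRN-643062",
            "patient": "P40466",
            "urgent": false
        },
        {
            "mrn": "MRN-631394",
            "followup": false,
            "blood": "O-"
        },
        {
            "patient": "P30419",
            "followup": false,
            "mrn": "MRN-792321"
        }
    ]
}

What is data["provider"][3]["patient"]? "P30419"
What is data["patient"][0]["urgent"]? False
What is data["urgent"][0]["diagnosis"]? "Routine Checkup"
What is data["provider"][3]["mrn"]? "MRN-792321"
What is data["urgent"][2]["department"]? "General"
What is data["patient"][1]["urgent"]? False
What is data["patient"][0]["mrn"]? "MRN-491755"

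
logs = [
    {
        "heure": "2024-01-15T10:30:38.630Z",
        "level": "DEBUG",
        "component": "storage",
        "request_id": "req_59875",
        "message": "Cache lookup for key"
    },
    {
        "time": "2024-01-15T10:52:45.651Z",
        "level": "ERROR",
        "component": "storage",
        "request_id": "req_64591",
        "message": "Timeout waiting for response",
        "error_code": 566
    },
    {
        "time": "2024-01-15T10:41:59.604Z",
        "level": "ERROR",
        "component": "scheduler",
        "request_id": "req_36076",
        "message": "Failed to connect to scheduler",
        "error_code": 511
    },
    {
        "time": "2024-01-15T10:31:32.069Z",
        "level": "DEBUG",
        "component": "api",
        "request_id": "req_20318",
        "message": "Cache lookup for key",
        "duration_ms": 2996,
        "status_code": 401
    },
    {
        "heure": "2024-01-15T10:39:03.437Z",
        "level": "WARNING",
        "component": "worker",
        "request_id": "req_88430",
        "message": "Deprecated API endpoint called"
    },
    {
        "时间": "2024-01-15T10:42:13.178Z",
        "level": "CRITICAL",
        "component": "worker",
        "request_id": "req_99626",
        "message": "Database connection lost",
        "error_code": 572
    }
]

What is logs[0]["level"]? "DEBUG"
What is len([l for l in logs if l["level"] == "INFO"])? 0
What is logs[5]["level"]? "CRITICAL"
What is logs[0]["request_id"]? "req_59875"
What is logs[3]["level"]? "DEBUG"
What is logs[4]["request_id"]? "req_88430"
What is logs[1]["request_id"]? "req_64591"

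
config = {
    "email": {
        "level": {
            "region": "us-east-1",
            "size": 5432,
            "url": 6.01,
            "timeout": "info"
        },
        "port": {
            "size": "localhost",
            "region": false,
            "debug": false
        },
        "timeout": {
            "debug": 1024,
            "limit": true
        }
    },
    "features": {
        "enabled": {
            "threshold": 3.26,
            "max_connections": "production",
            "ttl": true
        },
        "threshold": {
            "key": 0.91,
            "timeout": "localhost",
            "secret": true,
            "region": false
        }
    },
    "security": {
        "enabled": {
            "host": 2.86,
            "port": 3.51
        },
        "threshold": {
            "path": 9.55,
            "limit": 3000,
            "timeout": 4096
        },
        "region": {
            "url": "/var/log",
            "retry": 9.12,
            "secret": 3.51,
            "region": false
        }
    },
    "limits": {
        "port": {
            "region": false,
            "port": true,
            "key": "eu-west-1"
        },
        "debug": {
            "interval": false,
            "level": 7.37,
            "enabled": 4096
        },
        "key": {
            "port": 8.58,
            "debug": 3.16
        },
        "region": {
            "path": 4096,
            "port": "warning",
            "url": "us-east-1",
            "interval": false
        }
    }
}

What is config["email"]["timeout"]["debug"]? 1024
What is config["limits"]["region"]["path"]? 4096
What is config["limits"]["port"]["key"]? "eu-west-1"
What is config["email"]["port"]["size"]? "localhost"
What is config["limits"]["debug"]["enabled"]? 4096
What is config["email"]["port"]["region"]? False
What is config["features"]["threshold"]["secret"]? True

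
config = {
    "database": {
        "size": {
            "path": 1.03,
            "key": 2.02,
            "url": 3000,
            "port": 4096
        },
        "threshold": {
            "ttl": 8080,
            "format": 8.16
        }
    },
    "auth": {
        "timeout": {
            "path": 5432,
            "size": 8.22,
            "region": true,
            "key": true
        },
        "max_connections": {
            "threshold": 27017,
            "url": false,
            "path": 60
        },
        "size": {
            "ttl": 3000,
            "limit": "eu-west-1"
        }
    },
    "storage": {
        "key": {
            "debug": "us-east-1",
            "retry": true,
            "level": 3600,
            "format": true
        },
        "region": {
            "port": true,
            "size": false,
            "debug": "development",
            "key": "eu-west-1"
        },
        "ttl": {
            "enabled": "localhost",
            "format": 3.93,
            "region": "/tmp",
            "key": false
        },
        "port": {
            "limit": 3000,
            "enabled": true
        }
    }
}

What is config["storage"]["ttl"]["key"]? False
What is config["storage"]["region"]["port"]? True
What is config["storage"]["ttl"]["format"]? 3.93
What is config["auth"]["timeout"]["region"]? True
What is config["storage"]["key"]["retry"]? True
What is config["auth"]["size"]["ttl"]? 3000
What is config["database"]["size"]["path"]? 1.03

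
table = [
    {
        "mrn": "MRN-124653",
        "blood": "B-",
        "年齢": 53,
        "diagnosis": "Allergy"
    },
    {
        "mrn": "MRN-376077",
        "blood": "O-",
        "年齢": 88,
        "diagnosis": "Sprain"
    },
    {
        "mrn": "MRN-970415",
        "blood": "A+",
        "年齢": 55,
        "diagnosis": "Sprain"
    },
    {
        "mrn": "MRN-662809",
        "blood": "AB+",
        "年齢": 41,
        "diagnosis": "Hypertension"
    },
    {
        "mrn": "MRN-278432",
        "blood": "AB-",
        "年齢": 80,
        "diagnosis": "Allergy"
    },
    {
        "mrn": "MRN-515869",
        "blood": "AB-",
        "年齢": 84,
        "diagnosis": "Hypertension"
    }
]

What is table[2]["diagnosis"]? "Sprain"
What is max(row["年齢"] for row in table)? 88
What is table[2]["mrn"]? "MRN-970415"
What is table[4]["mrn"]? "MRN-278432"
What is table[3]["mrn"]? "MRN-662809"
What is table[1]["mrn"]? "MRN-376077"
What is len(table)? 6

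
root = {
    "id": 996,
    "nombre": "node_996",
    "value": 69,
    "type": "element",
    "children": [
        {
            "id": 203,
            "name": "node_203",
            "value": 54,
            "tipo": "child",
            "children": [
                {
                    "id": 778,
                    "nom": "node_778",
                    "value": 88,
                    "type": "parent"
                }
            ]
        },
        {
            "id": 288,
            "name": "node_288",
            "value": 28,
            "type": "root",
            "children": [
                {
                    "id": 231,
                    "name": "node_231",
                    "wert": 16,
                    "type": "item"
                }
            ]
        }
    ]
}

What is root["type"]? "element"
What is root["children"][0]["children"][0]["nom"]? "node_778"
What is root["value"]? 69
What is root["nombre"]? "node_996"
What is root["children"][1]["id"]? 288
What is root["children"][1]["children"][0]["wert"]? 16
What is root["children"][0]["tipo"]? "child"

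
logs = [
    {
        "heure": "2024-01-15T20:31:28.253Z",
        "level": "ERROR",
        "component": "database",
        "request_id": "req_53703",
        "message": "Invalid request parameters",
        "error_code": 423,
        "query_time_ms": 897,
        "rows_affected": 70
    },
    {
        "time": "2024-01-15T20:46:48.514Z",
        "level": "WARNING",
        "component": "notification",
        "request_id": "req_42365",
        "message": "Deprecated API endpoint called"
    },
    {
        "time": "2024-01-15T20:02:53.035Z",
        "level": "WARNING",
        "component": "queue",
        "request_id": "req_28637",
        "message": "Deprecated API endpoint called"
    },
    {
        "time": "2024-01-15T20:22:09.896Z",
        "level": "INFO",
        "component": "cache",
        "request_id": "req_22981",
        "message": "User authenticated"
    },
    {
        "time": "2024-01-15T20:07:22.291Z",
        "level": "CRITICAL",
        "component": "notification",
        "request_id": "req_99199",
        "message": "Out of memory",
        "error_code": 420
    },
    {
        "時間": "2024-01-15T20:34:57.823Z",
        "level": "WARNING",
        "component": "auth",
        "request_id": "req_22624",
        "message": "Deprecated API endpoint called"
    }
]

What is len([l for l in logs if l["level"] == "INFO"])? 1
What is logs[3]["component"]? "cache"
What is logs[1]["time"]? "2024-01-15T20:46:48.514Z"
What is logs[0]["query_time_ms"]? 897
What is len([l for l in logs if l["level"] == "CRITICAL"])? 1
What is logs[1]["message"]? "Deprecated API endpoint called"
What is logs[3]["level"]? "INFO"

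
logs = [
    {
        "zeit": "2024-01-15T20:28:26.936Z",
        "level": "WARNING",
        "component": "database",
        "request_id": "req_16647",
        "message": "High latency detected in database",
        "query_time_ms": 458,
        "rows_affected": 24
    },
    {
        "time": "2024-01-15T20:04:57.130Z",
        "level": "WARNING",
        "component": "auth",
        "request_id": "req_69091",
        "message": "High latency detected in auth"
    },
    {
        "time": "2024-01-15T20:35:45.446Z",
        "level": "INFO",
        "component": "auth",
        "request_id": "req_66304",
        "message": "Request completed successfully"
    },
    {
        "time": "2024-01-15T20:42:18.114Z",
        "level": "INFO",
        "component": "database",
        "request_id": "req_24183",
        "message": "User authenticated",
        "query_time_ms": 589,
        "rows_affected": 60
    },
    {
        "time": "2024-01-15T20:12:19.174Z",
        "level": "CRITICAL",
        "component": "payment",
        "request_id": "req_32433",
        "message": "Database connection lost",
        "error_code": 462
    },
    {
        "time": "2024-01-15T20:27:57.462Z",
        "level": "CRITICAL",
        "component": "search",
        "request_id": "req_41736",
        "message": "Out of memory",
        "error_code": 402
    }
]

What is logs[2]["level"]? "INFO"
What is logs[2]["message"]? "Request completed successfully"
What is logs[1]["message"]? "High latency detected in auth"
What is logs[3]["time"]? "2024-01-15T20:42:18.114Z"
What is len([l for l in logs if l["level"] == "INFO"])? 2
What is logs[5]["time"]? "2024-01-15T20:27:57.462Z"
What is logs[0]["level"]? "WARNING"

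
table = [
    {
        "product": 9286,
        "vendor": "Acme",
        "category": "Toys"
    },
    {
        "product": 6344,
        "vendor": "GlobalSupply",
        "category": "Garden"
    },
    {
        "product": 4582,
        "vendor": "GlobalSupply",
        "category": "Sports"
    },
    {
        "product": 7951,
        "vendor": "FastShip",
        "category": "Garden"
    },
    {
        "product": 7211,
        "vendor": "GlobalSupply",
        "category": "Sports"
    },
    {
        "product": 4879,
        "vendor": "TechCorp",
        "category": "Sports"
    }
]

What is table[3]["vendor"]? "FastShip"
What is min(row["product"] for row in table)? 4582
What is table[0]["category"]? "Toys"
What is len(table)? 6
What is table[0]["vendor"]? "Acme"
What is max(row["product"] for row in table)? 9286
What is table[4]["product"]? 7211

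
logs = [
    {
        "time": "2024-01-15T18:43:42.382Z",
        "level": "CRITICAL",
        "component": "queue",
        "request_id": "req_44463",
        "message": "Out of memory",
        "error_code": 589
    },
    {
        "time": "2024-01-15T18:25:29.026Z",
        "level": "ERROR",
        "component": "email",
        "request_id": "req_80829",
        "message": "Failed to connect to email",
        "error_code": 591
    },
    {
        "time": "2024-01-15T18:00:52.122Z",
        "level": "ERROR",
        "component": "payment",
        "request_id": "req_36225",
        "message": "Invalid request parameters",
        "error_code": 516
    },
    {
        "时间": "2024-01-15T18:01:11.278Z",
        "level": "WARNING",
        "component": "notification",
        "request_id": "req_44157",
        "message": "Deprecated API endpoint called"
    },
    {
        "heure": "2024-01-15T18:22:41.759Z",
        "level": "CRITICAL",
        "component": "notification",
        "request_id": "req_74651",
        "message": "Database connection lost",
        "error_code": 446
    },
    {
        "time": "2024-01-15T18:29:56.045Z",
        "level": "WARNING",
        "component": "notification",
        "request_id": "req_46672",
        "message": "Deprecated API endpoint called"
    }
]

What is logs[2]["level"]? "ERROR"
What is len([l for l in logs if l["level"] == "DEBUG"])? 0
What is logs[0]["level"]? "CRITICAL"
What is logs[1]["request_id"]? "req_80829"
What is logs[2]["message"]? "Invalid request parameters"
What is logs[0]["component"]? "queue"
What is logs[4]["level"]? "CRITICAL"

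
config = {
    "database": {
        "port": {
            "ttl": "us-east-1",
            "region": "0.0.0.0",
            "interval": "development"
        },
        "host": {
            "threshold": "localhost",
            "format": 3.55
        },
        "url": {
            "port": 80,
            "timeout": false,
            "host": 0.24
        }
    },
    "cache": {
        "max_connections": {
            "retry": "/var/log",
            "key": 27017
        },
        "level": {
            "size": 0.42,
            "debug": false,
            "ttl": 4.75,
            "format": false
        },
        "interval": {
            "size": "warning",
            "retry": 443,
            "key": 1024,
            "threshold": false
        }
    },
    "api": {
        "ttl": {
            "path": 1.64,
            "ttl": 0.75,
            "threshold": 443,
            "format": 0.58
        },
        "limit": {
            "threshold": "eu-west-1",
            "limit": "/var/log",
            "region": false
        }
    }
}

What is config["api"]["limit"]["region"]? False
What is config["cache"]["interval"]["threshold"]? False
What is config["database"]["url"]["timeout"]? False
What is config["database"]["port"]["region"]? "0.0.0.0"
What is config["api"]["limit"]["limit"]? "/var/log"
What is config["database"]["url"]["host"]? 0.24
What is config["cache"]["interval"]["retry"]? 443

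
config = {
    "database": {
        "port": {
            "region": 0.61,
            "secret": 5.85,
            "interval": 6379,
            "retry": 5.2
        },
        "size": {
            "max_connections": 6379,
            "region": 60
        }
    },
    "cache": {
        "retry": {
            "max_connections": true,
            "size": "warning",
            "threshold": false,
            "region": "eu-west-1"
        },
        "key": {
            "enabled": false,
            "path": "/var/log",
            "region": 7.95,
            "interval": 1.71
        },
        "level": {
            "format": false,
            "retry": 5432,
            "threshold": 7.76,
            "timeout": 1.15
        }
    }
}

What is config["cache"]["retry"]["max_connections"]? True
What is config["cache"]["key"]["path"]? "/var/log"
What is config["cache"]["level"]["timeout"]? 1.15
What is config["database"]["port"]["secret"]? 5.85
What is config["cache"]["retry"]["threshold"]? False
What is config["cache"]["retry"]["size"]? "warning"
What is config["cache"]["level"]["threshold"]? 7.76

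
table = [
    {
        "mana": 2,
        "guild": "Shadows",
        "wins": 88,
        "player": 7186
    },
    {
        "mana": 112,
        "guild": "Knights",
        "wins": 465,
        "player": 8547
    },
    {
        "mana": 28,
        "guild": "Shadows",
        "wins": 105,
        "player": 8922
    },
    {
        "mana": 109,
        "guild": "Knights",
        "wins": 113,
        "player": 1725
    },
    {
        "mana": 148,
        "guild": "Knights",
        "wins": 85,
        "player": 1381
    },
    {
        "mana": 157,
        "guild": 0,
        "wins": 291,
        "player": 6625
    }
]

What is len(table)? 6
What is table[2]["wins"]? 105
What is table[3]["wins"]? 113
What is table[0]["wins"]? 88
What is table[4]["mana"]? 148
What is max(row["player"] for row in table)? 8922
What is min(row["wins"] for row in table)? 85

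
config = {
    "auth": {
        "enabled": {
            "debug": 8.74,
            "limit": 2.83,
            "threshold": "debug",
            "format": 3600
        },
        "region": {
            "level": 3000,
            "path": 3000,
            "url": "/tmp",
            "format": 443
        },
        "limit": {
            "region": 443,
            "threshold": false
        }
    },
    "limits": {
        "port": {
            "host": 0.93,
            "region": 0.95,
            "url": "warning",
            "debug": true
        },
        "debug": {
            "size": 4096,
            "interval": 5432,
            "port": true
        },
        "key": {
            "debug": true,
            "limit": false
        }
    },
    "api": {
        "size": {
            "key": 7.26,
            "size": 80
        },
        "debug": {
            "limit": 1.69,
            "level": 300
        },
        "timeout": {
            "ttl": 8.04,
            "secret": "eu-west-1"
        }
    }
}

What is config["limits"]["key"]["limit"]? False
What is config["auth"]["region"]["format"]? 443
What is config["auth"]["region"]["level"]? 3000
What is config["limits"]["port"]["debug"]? True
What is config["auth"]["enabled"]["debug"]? 8.74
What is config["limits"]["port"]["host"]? 0.93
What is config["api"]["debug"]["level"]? 300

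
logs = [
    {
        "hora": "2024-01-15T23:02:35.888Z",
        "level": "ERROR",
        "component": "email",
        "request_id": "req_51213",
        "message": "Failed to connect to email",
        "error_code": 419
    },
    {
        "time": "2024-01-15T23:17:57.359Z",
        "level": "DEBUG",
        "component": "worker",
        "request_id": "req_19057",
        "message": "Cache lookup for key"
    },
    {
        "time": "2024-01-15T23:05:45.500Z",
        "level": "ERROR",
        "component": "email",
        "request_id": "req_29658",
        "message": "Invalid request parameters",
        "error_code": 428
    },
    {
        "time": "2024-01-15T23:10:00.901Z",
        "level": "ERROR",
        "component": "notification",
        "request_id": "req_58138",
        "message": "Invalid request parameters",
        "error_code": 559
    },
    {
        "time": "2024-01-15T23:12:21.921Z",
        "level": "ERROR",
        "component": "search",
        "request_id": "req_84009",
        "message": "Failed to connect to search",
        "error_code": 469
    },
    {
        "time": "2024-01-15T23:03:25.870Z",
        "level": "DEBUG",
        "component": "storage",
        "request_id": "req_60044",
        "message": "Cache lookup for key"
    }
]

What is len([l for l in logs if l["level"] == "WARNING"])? 0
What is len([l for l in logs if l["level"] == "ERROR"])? 4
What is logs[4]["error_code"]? 469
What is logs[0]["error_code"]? 419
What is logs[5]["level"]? "DEBUG"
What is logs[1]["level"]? "DEBUG"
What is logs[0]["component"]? "email"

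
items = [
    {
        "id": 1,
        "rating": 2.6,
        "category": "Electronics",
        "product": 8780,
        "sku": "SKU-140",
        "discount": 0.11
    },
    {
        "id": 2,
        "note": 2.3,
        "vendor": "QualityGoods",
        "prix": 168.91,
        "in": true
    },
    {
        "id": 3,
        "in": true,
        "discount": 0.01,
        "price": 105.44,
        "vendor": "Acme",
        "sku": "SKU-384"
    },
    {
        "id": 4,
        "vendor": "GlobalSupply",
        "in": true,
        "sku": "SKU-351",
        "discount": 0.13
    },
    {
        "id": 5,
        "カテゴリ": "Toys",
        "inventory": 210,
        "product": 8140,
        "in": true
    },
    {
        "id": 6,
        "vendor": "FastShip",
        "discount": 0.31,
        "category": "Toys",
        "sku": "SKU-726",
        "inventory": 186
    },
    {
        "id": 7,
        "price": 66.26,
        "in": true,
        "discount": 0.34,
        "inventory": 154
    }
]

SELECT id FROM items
[1, 2, 3, 4, 5, 6, 7]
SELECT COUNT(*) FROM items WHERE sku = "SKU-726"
1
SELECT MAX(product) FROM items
8780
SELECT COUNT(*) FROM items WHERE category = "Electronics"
1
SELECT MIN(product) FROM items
8140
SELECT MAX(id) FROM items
7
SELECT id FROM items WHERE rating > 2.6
[]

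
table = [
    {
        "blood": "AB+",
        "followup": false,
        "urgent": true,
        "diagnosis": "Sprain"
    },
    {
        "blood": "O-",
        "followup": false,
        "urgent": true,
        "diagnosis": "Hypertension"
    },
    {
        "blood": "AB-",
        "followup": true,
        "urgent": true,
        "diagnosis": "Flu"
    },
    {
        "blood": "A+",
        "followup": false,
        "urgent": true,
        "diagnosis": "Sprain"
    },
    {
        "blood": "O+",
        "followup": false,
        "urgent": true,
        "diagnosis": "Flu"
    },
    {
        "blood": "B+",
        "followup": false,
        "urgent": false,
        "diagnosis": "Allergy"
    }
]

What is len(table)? 6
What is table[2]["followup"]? True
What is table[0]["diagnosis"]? "Sprain"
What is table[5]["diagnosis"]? "Allergy"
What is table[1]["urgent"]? True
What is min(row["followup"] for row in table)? False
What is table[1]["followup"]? False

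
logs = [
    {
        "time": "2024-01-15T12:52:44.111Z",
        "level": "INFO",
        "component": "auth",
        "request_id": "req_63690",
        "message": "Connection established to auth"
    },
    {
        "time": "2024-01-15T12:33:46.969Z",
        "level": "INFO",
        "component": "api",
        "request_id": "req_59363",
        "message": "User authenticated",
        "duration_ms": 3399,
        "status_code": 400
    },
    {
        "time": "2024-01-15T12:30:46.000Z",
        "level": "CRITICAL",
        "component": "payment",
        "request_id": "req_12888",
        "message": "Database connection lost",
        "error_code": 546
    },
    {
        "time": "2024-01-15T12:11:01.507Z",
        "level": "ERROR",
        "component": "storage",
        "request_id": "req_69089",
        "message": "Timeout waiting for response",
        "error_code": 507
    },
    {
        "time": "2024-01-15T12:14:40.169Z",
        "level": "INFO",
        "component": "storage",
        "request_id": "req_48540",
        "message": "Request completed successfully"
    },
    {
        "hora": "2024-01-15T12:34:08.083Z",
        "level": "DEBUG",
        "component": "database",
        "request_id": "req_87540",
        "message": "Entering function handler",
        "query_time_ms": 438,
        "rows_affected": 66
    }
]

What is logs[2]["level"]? "CRITICAL"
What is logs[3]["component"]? "storage"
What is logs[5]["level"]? "DEBUG"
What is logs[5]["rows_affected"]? 66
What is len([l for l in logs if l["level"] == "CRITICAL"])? 1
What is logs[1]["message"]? "User authenticated"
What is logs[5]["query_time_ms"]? 438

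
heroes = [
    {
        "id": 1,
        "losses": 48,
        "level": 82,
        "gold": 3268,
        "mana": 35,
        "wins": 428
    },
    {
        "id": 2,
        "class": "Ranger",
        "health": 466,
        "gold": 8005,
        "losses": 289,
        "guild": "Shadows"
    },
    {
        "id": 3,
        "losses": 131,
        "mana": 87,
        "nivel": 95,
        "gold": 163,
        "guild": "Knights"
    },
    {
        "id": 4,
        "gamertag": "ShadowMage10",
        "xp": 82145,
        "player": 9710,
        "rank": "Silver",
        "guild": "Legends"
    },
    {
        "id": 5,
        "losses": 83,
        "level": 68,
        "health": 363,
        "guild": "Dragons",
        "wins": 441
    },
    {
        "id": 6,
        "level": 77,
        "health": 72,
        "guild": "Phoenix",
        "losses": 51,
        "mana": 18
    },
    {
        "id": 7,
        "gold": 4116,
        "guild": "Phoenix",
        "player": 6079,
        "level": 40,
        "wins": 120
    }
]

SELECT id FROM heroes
[1, 2, 3, 4, 5, 6, 7]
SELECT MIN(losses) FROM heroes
48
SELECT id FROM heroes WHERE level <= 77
[5, 6, 7]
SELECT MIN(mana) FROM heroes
18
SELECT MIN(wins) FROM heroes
120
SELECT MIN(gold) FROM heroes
163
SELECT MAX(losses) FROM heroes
289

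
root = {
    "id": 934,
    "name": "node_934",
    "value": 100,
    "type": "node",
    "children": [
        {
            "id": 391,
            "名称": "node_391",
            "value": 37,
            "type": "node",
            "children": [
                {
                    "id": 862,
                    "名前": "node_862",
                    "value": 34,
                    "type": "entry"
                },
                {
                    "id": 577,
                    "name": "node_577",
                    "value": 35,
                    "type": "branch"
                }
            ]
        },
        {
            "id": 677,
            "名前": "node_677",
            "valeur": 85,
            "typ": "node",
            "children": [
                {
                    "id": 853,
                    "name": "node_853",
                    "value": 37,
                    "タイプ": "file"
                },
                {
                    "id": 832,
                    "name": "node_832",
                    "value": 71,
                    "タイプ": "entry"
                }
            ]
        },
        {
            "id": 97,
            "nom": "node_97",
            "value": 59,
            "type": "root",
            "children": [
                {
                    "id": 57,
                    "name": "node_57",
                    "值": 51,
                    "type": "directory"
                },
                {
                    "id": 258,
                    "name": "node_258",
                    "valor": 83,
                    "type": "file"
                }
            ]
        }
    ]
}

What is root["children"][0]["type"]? "node"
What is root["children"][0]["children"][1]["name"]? "node_577"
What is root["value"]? 100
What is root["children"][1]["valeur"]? 85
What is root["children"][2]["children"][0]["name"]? "node_57"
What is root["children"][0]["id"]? 391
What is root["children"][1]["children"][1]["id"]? 832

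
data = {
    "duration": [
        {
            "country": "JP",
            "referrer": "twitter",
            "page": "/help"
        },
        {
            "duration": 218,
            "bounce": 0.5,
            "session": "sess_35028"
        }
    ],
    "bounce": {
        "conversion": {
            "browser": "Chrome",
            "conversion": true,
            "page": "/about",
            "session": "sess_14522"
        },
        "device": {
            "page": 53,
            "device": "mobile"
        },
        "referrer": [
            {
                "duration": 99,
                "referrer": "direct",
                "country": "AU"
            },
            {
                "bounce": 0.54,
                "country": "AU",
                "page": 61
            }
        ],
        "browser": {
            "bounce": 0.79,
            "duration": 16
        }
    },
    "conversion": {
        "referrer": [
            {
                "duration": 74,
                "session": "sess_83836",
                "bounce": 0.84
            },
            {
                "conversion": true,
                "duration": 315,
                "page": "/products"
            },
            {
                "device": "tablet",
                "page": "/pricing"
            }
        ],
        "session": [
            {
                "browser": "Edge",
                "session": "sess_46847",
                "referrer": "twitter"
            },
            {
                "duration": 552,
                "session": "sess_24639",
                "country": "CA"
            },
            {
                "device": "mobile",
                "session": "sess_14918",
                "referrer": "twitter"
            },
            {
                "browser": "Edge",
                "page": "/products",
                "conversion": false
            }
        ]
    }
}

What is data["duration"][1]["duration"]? 218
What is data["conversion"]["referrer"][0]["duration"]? 74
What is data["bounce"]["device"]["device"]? "mobile"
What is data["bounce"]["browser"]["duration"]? 16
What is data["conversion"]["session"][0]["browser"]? "Edge"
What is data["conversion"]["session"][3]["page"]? "/products"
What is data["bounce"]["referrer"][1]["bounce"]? 0.54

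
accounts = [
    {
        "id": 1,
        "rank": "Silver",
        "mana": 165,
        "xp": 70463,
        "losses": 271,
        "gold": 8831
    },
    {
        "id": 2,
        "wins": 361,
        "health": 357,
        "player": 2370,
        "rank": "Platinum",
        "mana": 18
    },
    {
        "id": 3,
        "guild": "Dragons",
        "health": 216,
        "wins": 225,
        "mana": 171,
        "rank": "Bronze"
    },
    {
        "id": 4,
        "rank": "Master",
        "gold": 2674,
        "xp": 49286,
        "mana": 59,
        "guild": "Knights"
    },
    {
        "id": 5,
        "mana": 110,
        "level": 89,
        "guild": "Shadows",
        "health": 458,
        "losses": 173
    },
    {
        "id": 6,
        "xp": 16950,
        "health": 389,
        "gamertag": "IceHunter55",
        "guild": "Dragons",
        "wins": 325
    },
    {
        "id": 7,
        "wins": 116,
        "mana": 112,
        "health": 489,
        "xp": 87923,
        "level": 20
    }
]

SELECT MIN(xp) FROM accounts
16950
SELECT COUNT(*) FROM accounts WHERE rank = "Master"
1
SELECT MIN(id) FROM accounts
1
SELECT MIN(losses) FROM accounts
173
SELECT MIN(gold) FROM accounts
2674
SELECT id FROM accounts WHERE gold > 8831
[]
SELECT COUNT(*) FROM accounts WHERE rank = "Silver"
1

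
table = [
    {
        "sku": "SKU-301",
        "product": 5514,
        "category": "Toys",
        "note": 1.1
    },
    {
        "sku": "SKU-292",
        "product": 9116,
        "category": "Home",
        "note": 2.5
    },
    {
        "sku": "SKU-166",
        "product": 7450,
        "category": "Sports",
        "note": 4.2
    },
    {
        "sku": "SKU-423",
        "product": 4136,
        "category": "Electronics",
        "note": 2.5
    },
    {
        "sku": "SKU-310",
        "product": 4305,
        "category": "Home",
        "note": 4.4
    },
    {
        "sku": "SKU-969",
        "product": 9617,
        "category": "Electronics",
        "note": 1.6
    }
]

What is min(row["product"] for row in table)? 4136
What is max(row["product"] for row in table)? 9617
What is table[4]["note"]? 4.4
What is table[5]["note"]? 1.6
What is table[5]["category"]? "Electronics"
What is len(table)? 6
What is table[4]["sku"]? "SKU-310"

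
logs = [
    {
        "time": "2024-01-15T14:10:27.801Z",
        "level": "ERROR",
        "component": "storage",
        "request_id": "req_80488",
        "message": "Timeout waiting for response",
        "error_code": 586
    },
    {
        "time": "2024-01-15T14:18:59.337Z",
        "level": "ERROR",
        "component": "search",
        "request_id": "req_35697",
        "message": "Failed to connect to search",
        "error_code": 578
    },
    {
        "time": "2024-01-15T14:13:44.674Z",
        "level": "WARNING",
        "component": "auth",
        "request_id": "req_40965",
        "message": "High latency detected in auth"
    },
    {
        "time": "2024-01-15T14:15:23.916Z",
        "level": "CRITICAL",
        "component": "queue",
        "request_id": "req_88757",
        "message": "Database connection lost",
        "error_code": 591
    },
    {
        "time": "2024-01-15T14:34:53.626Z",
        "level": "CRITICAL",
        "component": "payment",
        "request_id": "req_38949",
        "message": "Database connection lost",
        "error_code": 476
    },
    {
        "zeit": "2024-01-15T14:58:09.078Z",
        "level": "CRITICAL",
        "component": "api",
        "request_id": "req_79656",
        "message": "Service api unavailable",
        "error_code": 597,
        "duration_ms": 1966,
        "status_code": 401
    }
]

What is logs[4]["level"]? "CRITICAL"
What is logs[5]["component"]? "api"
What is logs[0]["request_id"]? "req_80488"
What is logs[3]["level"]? "CRITICAL"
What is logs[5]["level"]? "CRITICAL"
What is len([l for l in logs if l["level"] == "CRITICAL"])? 3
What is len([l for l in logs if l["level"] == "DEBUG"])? 0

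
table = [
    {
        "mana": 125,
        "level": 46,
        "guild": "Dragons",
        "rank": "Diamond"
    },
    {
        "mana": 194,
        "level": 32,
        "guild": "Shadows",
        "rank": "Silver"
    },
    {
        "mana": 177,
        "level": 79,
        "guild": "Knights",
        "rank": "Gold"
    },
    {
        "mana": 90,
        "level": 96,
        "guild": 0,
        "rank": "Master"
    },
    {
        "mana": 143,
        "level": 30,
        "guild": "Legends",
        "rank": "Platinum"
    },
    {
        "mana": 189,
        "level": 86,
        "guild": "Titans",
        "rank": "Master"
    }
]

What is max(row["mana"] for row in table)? 194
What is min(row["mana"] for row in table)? 90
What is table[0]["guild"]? "Dragons"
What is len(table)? 6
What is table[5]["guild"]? "Titans"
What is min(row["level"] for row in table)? 30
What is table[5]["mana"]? 189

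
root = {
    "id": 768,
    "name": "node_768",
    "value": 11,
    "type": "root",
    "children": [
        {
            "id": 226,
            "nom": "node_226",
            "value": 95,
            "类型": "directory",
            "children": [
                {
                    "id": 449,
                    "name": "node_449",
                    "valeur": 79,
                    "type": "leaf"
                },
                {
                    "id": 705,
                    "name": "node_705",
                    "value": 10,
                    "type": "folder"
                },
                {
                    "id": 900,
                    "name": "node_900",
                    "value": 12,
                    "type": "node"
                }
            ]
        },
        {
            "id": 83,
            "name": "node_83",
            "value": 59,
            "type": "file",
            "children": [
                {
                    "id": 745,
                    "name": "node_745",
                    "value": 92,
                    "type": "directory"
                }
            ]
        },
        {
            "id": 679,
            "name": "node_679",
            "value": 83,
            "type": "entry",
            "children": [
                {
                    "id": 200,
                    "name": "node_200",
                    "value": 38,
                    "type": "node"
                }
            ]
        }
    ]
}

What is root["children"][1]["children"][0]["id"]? 745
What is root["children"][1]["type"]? "file"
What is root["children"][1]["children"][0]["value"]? 92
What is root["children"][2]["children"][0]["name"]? "node_200"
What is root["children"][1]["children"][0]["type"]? "directory"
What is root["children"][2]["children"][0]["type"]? "node"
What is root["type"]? "root"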